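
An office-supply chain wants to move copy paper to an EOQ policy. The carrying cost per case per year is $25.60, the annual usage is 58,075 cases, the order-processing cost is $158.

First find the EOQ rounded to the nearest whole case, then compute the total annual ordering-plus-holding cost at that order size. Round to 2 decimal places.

$21,674.95

Optimal lot size Q* = (2 × 58,075 × $158 / $25.6)^½ ≈ 846.68 → Q = 847 cases
Annual ordering cost = (D/Q)·S = (58,075/847) × 158 = $10,833.35
Annual holding cost  = (Q/2)·H = (847/2) × 25.6 = $10,841.60
Total = $10,833.35 + $10,841.60 = $21,674.95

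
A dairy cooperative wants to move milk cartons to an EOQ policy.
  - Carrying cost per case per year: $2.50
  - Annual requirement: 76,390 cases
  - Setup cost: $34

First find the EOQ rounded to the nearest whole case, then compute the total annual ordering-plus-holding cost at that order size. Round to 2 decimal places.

$3,603.65

2DS/H = 2·76,390·34/2.5 = 2,077,808.00
EOQ = √2,077,808.00 ≈ 1,441.46 → Q = 1,441 cases
Annual ordering cost = (D/Q)·S = (76,390/1,441) × 34 = $1,802.40
Annual holding cost  = (Q/2)·H = (1,441/2) × 2.5 = $1,801.25
Total = $1,802.40 + $1,801.25 = $3,603.65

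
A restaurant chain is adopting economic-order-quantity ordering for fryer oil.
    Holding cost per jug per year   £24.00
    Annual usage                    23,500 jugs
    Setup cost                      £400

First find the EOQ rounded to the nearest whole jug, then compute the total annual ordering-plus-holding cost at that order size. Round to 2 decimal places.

£21,241.47

Q* = √(2·D·S / H) = √(2·23,500·400 / 24) = √783,333.3 ≈ 885.06 → Q = 885 jugs
Ordering: D/Q × S = 23,500/885 × £400 = £10,621.47
Holding:  Q/2 × H = 885/2 × £24 = £10,620.00
Total = £10,621.47 + £10,620.00 = £21,241.47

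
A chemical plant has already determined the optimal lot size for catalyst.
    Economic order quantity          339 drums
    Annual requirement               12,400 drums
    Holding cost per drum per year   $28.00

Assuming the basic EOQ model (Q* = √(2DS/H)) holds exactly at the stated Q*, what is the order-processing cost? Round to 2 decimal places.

$129.75

Since Q* = (2DS/H)^½, squaring gives Q*²·H = 2DS.
S = Q²H / (2D) = 339² × 28 / (2 × 12,400) = 129.7495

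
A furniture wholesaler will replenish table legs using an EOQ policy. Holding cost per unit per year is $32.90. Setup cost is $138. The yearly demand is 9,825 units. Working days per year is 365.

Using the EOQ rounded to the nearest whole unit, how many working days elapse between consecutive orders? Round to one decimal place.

Optimal lot size Q* = (2 × 9,825 × $138 / $32.9)^½ ≈ 287.09 → Q = 287 units
Cycle time = (working days × Q)/D = (365 × 287) / 9,825 = 10.662 days

10.7 days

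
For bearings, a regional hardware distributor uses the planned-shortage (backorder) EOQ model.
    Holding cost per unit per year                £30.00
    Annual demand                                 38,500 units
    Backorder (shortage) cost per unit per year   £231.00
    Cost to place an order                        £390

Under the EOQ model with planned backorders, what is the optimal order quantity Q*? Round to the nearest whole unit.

1,063 units

Q* = √(2DS/H) · √((H + b)/b)
   = √(2 × 38,500 × 390 / 30) · √((30 + 231) / 231)
   = 1,000.500 × 1.0630 ≈ 1,063.48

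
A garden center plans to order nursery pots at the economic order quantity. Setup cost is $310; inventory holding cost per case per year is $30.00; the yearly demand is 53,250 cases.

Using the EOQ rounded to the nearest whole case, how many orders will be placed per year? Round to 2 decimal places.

EOQ = √(2DS/H) = √(2 × 53,250 × 310 / 30)
    = √(1,100,500.00) ≈ 1,049.05 → Q = 1,049
N = D/Q = 53,250/1,049 ≈ 50.763 orders/yr

50.76 orders per year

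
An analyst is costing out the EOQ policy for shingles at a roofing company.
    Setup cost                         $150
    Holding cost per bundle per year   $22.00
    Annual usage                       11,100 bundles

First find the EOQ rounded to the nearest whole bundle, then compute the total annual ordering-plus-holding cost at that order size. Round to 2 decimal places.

$8,559.21

2DS/H = 2·11,100·150/22 = 151,363.64
EOQ = √151,363.64 ≈ 389.05 → Q = 389 bundles
Orders/yr = 11,100/389 = 28.535; ordering cost = 28.535 × $150 = $4,280.21
Average inventory = 389/2 = 194.5; holding cost = 194.5 × $22 = $4,279.00
Total = $4,280.21 + $4,279.00 = $8,559.21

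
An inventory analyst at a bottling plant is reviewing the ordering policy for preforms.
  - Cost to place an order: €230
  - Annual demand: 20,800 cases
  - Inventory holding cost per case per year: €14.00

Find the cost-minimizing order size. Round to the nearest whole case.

Optimal lot size Q* = (2 × 20,800 × €230 / €14)^½ ≈ 826.70

827 cases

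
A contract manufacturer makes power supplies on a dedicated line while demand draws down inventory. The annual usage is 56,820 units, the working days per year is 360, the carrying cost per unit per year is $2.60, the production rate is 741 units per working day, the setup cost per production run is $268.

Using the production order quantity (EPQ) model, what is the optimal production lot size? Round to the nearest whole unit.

3,858 units

d = 56,820/360 = 157.8333 units/day;  effective holding cost H(1 − d/p) = 2.6·(1 − 157.8333/741) = 2.04620
Q* = √(2DS / H_eff) = √(2·56,820·268 / 2.04620) ≈ 3,857.97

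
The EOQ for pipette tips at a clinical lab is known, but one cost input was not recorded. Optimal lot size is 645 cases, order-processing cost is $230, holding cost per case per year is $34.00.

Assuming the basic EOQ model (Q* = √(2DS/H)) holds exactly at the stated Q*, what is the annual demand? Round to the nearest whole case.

30,750 cases per year

Since Q* = (2DS/H)^½, squaring gives Q*²·H = 2DS.
D = Q²H / (2S) = 645² × 34 / (2 × 230) = 30,749.67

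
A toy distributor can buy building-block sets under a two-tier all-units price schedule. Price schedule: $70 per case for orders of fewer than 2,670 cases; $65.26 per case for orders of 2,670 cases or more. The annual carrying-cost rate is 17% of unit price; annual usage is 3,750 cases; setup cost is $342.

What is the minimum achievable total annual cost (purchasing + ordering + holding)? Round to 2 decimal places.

$260,016.09

H₁ = 17%×$70 = $11.9000;  H₂ = 17%×$65.26 = $11.0942
EOQ₁ = √(2×3,750×342/11.9000) = 464.27  (< 2,670, feasible at tier 1)
EOQ₂ = √(2×3,750×342/11.0942) = 480.83  (< 2,670 → use Q = 2,670 at tier-2 price)
TC(tier 1 (EOQ₁), Q≈464.3) = $268,024.81
TC(tier 2, Q≈2,670.0) = $260,016.09
Minimum at tier 2: $260,016.09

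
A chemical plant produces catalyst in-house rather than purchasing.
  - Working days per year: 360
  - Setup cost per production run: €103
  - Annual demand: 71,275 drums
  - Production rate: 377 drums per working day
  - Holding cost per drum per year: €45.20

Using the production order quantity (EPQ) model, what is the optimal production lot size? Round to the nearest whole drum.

Daily demand d = 71,275/360 = 197.986; p = 377; 1 − d/p = 0.47484
EPQ = √(2DS / (H(1 − d/p)))
    = √(2 × 71,275 × 103 / (45.2 × 0.47484)) ≈ 827.10

827 drums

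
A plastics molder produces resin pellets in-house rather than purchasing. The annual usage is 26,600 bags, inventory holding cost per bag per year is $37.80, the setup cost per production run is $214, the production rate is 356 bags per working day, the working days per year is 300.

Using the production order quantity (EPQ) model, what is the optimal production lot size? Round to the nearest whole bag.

d = 26,600/300 = 88.6667 bags/day;  effective holding cost H(1 − d/p) = 37.8·(1 − 88.6667/356) = 28.38539
Q* = √(2DS / H_eff) = √(2·26,600·214 / 28.38539) ≈ 633.31

633 bags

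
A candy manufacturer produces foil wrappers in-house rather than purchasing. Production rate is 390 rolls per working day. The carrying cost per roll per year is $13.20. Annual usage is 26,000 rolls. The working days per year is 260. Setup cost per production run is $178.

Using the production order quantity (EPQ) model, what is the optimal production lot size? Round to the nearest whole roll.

d = 26,000/260 = 100.0000 rolls/day;  effective holding cost H(1 − d/p) = 13.2·(1 − 100.0000/390) = 9.81538
Q* = √(2DS / H_eff) = √(2·26,000·178 / 9.81538) ≈ 971.09

971 rolls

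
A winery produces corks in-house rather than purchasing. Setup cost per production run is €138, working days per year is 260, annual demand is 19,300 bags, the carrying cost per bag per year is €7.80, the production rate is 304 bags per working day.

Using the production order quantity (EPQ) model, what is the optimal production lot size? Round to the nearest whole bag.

951 bags

d = 19,300/260 = 74.2308 bags/day;  effective holding cost H(1 − d/p) = 7.8·(1 − 74.2308/304) = 5.89539
Q* = √(2DS / H_eff) = √(2·19,300·138 / 5.89539) ≈ 950.55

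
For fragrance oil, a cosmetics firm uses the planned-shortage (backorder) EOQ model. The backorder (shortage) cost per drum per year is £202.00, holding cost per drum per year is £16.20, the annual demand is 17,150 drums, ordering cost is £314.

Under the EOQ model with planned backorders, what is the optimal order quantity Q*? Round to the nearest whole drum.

847 drums

Q* = √(2DS/H) · √((H + b)/b)
   = √(2 × 17,150 × 314 / 16.2) · √((16.2 + 202) / 202)
   = 815.369 × 1.0393 ≈ 847.43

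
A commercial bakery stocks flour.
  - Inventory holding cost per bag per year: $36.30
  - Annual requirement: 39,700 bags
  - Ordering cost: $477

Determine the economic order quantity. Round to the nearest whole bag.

1,021 bags

Q* = √(2·D·S / H) = √(2·39,700·477 / 36.3) = √1,043,355.4 ≈ 1,021.45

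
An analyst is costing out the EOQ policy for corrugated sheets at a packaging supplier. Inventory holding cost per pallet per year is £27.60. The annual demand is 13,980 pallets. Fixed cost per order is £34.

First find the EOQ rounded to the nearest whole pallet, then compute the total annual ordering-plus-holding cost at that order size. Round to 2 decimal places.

Q* = √(2·D·S / H) = √(2·13,980·34 / 27.6) = √34,443.5 ≈ 185.59 → Q = 186 pallets
Orders/yr = 13,980/186 = 75.161; ordering cost = 75.161 × £34 = £2,555.48
Average inventory = 186/2 = 93; holding cost = 93 × £27.6 = £2,566.80
Total = £2,555.48 + £2,566.80 = £5,122.28

£5,122.28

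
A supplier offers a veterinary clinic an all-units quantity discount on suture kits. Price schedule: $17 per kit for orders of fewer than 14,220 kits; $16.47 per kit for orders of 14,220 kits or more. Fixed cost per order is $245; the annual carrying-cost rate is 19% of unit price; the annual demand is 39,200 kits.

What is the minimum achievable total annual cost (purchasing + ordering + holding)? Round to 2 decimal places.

H₁ = 19%×$17 = $3.2300;  H₂ = 19%×$16.47 = $3.1293
EOQ₁ = √(2×39,200×245/3.2300) = 2,438.60  (< 14,220, feasible at tier 1)
EOQ₂ = √(2×39,200×245/3.1293) = 2,477.52  (< 14,220 → use Q = 14,220 at tier-2 price)
TC(tier 1 (EOQ₁), Q≈2,438.6) = $674,276.66
TC(tier 2, Q≈14,220.0) = $668,548.71
Minimum at tier 2: $668,548.71

$668,548.71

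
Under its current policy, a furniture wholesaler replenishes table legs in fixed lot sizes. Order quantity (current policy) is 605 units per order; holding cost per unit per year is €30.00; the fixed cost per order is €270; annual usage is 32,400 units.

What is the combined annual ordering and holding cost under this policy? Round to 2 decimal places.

€23,534.50

Annual ordering cost = (D/Q)·S = (32,400/605) × 270 = €14,459.50
Annual holding cost  = (Q/2)·H = (605/2) × 30 = €9,075.00
Total = €14,459.50 + €9,075.00 = €23,534.50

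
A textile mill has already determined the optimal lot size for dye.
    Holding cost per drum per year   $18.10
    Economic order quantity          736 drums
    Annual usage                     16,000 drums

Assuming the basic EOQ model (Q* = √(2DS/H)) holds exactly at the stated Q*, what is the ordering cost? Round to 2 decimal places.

$306.40

Since Q* = (2DS/H)^½, squaring gives Q*²·H = 2DS.
S = Q²H / (2D) = 736² × 18.1 / (2 × 16,000) = 306.3968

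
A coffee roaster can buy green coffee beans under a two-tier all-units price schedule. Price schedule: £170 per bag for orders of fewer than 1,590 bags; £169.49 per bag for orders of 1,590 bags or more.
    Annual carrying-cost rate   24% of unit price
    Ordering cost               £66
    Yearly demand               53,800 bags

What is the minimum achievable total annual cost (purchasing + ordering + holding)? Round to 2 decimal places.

H₁ = 24%×£170 = £40.8000;  H₂ = 24%×£169.49 = £40.6776
EOQ₁ = √(2×53,800×66/40.8000) = 417.20  (< 1,590, feasible at tier 1)
EOQ₂ = √(2×53,800×66/40.6776) = 417.83  (< 1,590 → use Q = 1,590 at tier-2 price)
TC(tier 1 (EOQ₁), Q≈417.2) = £9,163,021.91
TC(tier 2, Q≈1,590.0) = £9,153,133.90
Minimum at tier 2: £9,153,133.90

£9,153,133.90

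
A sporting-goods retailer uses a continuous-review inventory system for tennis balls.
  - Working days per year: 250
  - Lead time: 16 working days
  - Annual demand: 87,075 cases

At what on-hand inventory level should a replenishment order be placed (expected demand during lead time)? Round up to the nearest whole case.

Daily demand d = 87,075 / 250 = 348.300 cases/day
Demand during lead time = 348.300 × 16 = 5,572.80
Reorder point = 5,572.80 → round up

5,573 cases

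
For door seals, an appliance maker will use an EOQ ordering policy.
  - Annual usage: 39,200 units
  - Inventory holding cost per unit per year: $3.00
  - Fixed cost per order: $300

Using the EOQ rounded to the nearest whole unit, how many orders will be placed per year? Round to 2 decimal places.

EOQ = √(2DS/H) = √(2 × 39,200 × 300 / 3)
    = √(7,840,000.00) ≈ 2,800.00 → Q = 2,800
Orders per year = D/Q = 39,200 / 2,800 = 14.000

14.00 orders per year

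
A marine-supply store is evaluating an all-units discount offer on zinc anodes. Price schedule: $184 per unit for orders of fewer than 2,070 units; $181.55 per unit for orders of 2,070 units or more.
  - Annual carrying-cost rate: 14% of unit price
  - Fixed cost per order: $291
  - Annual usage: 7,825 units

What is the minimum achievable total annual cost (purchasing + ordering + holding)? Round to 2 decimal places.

H₁ = 14%×$184 = $25.7600;  H₂ = 14%×$181.55 = $25.4170
EOQ₁ = √(2×7,825×291/25.7600) = 420.47  (< 2,070, feasible at tier 1)
EOQ₂ = √(2×7,825×291/25.4170) = 423.29  (< 2,070 → use Q = 2,070 at tier-2 price)
TC(tier 1 (EOQ₁), Q≈420.5) = $1,450,631.20
TC(tier 2, Q≈2,070.0) = $1,448,035.38
Minimum at tier 2: $1,448,035.38

$1,448,035.38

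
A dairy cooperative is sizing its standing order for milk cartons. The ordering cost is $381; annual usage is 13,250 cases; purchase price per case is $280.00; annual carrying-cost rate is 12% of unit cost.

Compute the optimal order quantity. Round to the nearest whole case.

548 cases

Holding cost per case per year: H = 12% × $280 = $33.6000
2DS/H = 2·13,250·381/33.6 = 300,491.07
EOQ = √300,491.07 ≈ 548.17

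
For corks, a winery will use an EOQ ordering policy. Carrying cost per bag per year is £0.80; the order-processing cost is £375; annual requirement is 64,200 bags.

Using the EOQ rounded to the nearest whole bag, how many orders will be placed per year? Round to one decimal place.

8.3 orders per year

Q* = √(2·D·S / H) = √(2·64,200·375 / 0.8) = √60,187,500.0 ≈ 7,758.06 → Q = 7,758
N = D/Q = 64,200/7,758 ≈ 8.275 orders/yr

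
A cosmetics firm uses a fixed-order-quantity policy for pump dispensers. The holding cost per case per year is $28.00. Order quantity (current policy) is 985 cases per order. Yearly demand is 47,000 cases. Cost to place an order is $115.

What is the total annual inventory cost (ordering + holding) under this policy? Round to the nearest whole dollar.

Orders/yr = 47,000/985 = 47.716; ordering cost = 47.716 × $115 = $5,487.31
Average inventory = 985/2 = 492.5; holding cost = 492.5 × $28 = $13,790.00
Total = $5,487.31 + $13,790.00 = $19,277.31

$19,277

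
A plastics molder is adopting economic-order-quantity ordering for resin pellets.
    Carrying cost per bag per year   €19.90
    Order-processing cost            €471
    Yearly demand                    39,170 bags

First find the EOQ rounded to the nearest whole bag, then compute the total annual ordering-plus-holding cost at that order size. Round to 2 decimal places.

€27,097.47

EOQ = √(2DS/H) = √(2 × 39,170 × 471 / 19.9)
    = √(1,854,177.89) ≈ 1,361.68 → Q = 1,362 bags
Ordering: D/Q × S = 39,170/1,362 × €471 = €13,545.57
Holding:  Q/2 × H = 1,362/2 × €19.9 = €13,551.90
Total = €13,545.57 + €13,551.90 = €27,097.47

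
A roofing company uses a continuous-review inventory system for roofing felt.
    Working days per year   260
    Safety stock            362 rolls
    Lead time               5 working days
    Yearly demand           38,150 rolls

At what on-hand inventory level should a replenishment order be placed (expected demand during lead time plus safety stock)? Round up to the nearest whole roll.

Daily demand d = 38,150 / 260 = 146.731 rolls/day
Demand during lead time = 146.731 × 5 = 733.65
Reorder point = 733.65 + 362 = 1,095.65 → round up

1,096 rolls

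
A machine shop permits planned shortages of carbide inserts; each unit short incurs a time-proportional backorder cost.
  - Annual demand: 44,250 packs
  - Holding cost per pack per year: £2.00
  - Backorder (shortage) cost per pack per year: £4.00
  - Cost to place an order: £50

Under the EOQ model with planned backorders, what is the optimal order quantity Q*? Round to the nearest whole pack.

1,822 packs

Q* = √(2DS/H) · √((H + b)/b)
   = √(2 × 44,250 × 50 / 2) · √((2 + 4) / 4)
   = 1,487.447 × 1.2247 ≈ 1,821.74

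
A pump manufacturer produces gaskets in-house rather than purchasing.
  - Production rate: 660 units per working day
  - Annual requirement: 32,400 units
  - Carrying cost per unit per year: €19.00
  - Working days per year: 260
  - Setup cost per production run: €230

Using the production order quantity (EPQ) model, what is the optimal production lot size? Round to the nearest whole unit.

983 units

Daily demand d = 32,400/260 = 124.615; p = 660; 1 − d/p = 0.81119
EPQ = √(2DS / (H(1 − d/p)))
    = √(2 × 32,400 × 230 / (19 × 0.81119)) ≈ 983.36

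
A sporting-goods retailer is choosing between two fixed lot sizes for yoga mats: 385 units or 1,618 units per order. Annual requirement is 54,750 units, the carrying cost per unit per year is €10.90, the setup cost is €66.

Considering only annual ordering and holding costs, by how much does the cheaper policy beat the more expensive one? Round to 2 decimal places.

TC(Q) = (D/Q)S + (Q/2)H
TC(385) = (54,750/385)×66 + (385/2)×10.9 = €11,483.96
TC(1,618) = (54,750/1,618)×66 + (1,618/2)×10.9 = €11,051.41
Lots of 1,618 are cheaper by €432.55.

€432.55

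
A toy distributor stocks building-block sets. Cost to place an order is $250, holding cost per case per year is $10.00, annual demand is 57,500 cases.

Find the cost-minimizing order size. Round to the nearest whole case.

1,696 cases

Q* = √(2·D·S / H) = √(2·57,500·250 / 10) = √2,875,000.0 ≈ 1,695.58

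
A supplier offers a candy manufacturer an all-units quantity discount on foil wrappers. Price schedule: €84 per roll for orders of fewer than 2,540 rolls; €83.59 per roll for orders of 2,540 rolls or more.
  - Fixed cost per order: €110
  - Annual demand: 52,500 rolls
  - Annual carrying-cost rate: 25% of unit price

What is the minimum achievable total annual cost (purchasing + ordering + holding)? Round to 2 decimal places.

€4,417,288.45

H₁ = 25%×€84 = €21.0000;  H₂ = 25%×€83.59 = €20.8975
EOQ₁ = √(2×52,500×110/21.0000) = 741.62  (< 2,540, feasible at tier 1)
EOQ₂ = √(2×52,500×110/20.8975) = 743.44  (< 2,540 → use Q = 2,540 at tier-2 price)
TC(tier 1 (EOQ₁), Q≈741.6) = €4,425,574.02
TC(tier 2, Q≈2,540.0) = €4,417,288.45
Minimum at tier 2: €4,417,288.45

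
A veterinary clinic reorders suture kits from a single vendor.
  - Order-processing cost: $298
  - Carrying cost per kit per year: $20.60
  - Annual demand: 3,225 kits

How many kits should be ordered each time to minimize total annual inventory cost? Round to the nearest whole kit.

305 kits

2DS/H = 2·3,225·298/20.6 = 93,305.83
EOQ = √93,305.83 ≈ 305.46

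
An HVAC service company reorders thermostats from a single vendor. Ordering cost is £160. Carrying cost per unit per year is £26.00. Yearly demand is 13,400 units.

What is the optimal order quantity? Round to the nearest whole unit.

406 units

Optimal lot size Q* = (2 × 13,400 × £160 / £26)^½ ≈ 406.11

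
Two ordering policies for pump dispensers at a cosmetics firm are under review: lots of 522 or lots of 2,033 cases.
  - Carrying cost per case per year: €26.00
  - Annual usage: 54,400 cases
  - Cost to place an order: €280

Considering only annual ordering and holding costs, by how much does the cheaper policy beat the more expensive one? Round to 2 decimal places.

For each Q, cost = (D/Q)·S + (Q/2)·H.
TC(522) = (54,400/522)×280 + (522/2)×26 = €35,966.08
TC(2,033) = (54,400/2,033)×280 + (2,033/2)×26 = €33,921.38
Lots of 2,033 are cheaper by €2,044.70.

€2,044.70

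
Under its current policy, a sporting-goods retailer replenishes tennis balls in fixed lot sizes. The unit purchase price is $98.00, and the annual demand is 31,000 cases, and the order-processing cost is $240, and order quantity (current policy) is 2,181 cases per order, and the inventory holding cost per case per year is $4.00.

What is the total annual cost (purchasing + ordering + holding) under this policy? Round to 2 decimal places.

$3,045,773.28

Annual ordering cost = (D/Q)·S = (31,000/2,181) × 240 = $3,411.28
Annual holding cost  = (Q/2)·H = (2,181/2) × 4 = $4,362.00
Purchase cost = D·C = 31,000 × 98 = $3,038,000.00
Total = $3,411.28 + $4,362.00 + $3,038,000.00 = $3,045,773.28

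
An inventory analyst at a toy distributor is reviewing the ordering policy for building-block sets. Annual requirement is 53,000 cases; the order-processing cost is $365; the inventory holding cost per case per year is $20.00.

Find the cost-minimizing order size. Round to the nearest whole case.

Optimal lot size Q* = (2 × 53,000 × $365 / $20)^½ ≈ 1,390.86

1,391 cases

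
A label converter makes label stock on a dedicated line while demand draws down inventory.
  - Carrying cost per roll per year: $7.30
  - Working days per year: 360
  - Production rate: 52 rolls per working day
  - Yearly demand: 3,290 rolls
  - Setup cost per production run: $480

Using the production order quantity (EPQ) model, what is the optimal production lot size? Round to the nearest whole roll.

d = 3,290/360 = 9.1389 rolls/day;  effective holding cost H(1 − d/p) = 7.3·(1 − 9.1389/52) = 6.01704
Q* = √(2DS / H_eff) = √(2·3,290·480 / 6.01704) ≈ 724.51

725 rolls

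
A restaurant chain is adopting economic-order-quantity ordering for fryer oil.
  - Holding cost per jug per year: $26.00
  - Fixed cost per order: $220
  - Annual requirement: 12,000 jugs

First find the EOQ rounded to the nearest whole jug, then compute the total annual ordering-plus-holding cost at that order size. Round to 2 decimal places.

$11,716.66

Q* = √(2·D·S / H) = √(2·12,000·220 / 26) = √203,076.9 ≈ 450.64 → Q = 451 jugs
Ordering: D/Q × S = 12,000/451 × $220 = $5,853.66
Holding:  Q/2 × H = 451/2 × $26 = $5,863.00
Total = $5,853.66 + $5,863.00 = $11,716.66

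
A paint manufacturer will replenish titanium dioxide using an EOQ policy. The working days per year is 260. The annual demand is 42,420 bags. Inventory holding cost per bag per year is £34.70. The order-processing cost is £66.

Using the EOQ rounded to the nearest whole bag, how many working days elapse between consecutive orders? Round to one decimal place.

2.5 days

Q* = √(2·D·S / H) = √(2·42,420·66 / 34.7) = √161,367.1 ≈ 401.71 → Q = 402 bags
Cycle time = (working days × Q)/D = (260 × 402) / 42,420 = 2.464 days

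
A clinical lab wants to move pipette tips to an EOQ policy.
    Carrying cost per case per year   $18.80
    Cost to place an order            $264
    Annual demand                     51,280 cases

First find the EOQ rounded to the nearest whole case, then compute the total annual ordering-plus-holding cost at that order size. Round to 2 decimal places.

2DS/H = 2·51,280·264/18.8 = 1,440,204.26
EOQ = √1,440,204.26 ≈ 1,200.09 → Q = 1,200 cases
Annual ordering cost = (D/Q)·S = (51,280/1,200) × 264 = $11,281.60
Annual holding cost  = (Q/2)·H = (1,200/2) × 18.8 = $11,280.00
Total = $11,281.60 + $11,280.00 = $22,561.60

$22,561.60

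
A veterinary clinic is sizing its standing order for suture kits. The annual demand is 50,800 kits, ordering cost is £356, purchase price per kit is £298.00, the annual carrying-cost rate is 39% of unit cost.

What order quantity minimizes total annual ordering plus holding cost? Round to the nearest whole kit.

H = i·C = 0.39 × £298 = £116.2200 per kit-year
Q* = √(2·D·S / H) = √(2·50,800·356 / 116.22) = √311,216.7 ≈ 557.87

558 kits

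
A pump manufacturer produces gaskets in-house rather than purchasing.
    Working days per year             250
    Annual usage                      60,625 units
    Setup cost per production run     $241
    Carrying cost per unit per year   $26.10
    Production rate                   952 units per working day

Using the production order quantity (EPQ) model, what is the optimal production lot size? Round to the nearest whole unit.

Daily demand d = 60,625/250 = 242.500; p = 952; 1 − d/p = 0.74527
EPQ = √(2DS / (H(1 − d/p)))
    = √(2 × 60,625 × 241 / (26.1 × 0.74527)) ≈ 1,225.66

1,226 units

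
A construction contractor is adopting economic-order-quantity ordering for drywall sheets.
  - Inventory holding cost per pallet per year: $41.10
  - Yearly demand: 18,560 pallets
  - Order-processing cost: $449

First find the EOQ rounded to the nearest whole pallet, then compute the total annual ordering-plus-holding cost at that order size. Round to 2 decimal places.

2DS/H = 2·18,560·449/41.1 = 405,520.19
EOQ = √405,520.19 ≈ 636.80 → Q = 637 pallets
Orders/yr = 18,560/637 = 29.137; ordering cost = 29.137 × $449 = $13,082.32
Average inventory = 637/2 = 318.5; holding cost = 318.5 × $41.1 = $13,090.35
Total = $13,082.32 + $13,090.35 = $26,172.67

$26,172.67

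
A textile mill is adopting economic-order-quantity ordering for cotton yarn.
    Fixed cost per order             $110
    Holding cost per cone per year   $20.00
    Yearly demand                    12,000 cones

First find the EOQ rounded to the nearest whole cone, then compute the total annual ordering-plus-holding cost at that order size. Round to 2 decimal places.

$7,266.36

Optimal lot size Q* = (2 × 12,000 × $110 / $20)^½ ≈ 363.32 → Q = 363 cones
Ordering: D/Q × S = 12,000/363 × $110 = $3,636.36
Holding:  Q/2 × H = 363/2 × $20 = $3,630.00
Total = $3,636.36 + $3,630.00 = $7,266.36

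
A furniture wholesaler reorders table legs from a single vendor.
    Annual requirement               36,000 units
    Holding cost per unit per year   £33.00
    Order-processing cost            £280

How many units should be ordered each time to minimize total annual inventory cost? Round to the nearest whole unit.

EOQ = √(2DS/H) = √(2 × 36,000 × 280 / 33)
    = √(610,909.09) ≈ 781.61

782 units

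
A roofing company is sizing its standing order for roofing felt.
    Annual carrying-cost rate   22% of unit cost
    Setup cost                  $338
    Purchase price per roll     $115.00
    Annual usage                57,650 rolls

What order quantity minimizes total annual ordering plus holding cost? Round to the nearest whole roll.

1,241 rolls

Holding cost per roll per year: H = 22% × $115 = $25.3000
Q* = √(2·D·S / H) = √(2·57,650·338 / 25.3) = √1,540,371.5 ≈ 1,241.12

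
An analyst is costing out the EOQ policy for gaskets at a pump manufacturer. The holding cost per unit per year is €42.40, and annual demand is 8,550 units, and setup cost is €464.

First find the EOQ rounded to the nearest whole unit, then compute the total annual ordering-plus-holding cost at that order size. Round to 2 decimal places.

2DS/H = 2·8,550·464/42.4 = 187,132.08
EOQ = √187,132.08 ≈ 432.59 → Q = 433 units
Annual ordering cost = (D/Q)·S = (8,550/433) × 464 = €9,162.12
Annual holding cost  = (Q/2)·H = (433/2) × 42.4 = €9,179.60
Total = €9,162.12 + €9,179.60 = €18,341.72

€18,341.72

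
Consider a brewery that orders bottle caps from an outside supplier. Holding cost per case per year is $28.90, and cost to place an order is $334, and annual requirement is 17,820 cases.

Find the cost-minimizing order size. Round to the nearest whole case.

642 cases

Optimal lot size Q* = (2 × 17,820 × $334 / $28.9)^½ ≈ 641.79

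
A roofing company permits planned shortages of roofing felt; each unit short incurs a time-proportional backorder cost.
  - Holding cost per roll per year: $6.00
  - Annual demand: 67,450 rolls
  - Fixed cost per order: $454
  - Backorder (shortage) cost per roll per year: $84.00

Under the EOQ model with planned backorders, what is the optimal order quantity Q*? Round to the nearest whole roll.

Q* = √(2DS/H) · √((H + b)/b)
   = √(2 × 67,450 × 454 / 6) · √((6 + 84) / 84)
   = 3,194.907 × 1.0351 ≈ 3,307.04

3,307 rolls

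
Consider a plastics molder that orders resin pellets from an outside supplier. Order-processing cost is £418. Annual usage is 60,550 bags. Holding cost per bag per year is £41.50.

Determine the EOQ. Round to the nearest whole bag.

Optimal lot size Q* = (2 × 60,550 × £418 / £41.5)^½ ≈ 1,104.42

1,104 bags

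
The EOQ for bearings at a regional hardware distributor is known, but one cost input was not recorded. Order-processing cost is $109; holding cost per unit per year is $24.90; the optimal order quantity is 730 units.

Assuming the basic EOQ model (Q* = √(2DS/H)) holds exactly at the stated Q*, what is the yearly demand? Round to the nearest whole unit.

60,868 units per year

Since Q* = (2DS/H)^½, squaring gives Q*²·H = 2DS.
D = Q²H / (2S) = 730² × 24.9 / (2 × 109) = 60,867.94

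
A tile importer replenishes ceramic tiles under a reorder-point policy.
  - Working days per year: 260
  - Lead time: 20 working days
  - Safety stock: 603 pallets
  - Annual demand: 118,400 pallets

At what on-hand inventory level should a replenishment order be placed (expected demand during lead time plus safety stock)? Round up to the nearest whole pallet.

Daily demand d = 118,400 / 260 = 455.385 pallets/day
Demand during lead time = 455.385 × 20 = 9,107.69
Reorder point = 9,107.69 + 603 = 9,710.69 → round up

9,711 pallets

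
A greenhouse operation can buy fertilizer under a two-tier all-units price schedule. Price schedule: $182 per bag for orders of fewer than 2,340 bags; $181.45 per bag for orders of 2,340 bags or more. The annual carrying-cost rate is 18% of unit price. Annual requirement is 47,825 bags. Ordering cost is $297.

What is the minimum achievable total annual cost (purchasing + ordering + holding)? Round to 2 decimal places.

$8,722,129.72

H₁ = 18%×$182 = $32.7600;  H₂ = 18%×$181.45 = $32.6610
EOQ₁ = √(2×47,825×297/32.7600) = 931.21  (< 2,340, feasible at tier 1)
EOQ₂ = √(2×47,825×297/32.6610) = 932.62  (< 2,340 → use Q = 2,340 at tier-2 price)
TC(tier 1 (EOQ₁), Q≈931.2) = $8,734,656.52
TC(tier 2, Q≈2,340.0) = $8,722,129.72
Minimum at tier 2: $8,722,129.72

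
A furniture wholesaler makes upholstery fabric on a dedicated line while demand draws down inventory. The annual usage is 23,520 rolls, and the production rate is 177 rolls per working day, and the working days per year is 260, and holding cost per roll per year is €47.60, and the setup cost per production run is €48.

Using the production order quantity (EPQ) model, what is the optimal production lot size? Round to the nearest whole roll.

Daily demand d = 23,520/260 = 90.462; p = 177; 1 − d/p = 0.48892
EPQ = √(2DS / (H(1 − d/p)))
    = √(2 × 23,520 × 48 / (47.6 × 0.48892)) ≈ 311.48

311 rolls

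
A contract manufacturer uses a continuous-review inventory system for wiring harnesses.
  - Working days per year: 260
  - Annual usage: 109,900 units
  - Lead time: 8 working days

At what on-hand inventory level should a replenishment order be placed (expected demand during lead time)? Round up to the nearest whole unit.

3,382 units

Daily demand d = 109,900 / 260 = 422.692 units/day
Demand during lead time = 422.692 × 8 = 3,381.54
Reorder point = 3,381.54 → round up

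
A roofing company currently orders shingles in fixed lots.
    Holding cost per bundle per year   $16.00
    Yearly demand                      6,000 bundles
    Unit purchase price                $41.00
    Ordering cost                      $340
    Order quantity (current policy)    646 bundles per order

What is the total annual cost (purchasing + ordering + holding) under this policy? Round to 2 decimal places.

$254,325.89

Annual ordering cost = (D/Q)·S = (6,000/646) × 340 = $3,157.89
Annual holding cost  = (Q/2)·H = (646/2) × 16 = $5,168.00
Purchase cost = D·C = 6,000 × 41 = $246,000.00
Total = $3,157.89 + $5,168.00 + $246,000.00 = $254,325.89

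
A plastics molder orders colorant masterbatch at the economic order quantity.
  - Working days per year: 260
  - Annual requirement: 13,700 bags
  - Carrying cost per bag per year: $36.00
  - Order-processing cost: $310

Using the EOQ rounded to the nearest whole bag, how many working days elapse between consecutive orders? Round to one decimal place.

2DS/H = 2·13,700·310/36 = 235,944.44
EOQ = √235,944.44 ≈ 485.74 → Q = 486 bags
T = Q/D × 260 days = 486/13,700 × 260 = 9.223 days

9.2 days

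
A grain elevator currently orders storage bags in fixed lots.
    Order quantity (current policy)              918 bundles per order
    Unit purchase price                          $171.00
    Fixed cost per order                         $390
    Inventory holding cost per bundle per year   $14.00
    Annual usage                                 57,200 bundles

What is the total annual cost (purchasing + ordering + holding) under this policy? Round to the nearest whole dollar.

$9,811,927

Annual ordering cost = (D/Q)·S = (57,200/918) × 390 = $24,300.65
Annual holding cost  = (Q/2)·H = (918/2) × 14 = $6,426.00
Purchase cost = D·C = 57,200 × 171 = $9,781,200.00
Total = $24,300.65 + $6,426.00 + $9,781,200.00 = $9,811,926.65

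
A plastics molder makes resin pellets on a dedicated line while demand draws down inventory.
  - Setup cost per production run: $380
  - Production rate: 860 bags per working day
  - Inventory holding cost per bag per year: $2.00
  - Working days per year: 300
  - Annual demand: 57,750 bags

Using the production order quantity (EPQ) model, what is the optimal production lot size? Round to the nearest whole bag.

5,317 bags

d = 57,750/300 = 192.5000 bags/day;  effective holding cost H(1 − d/p) = 2·(1 − 192.5000/860) = 1.55233
Q* = √(2DS / H_eff) = √(2·57,750·380 / 1.55233) ≈ 5,317.30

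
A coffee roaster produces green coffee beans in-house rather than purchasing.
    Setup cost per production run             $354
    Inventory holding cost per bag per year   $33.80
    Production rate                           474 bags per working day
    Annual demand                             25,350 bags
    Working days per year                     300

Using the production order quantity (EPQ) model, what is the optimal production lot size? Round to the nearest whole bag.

804 bags

d = 25,350/300 = 84.5000 bags/day;  effective holding cost H(1 − d/p) = 33.8·(1 − 84.5000/474) = 27.77447
Q* = √(2DS / H_eff) = √(2·25,350·354 / 27.77447) ≈ 803.86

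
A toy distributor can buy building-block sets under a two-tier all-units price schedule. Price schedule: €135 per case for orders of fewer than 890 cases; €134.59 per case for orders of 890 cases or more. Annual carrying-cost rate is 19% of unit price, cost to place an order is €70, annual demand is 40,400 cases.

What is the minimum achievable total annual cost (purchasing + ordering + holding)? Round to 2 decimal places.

H₁ = 19%×€135 = €25.6500;  H₂ = 19%×€134.59 = €25.5721
EOQ₁ = √(2×40,400×70/25.6500) = 469.58  (< 890, feasible at tier 1)
EOQ₂ = √(2×40,400×70/25.5721) = 470.30  (< 890 → use Q = 890 at tier-2 price)
TC(tier 1 (EOQ₁), Q≈469.6) = €5,466,044.77
TC(tier 2, Q≈890.0) = €5,451,993.11
Minimum at tier 2: €5,451,993.11

€5,451,993.11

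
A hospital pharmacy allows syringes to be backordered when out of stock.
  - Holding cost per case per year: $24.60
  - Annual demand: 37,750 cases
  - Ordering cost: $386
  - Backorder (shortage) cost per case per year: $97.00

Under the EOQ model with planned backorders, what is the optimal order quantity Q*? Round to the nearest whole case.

Basic EOQ = √(2·37,750·386/24.6) = 1,088.428
Backorder adjustment √((H+b)/b) = √((24.6+97)/97) = 1.1196
Q* = 1,088.428 × 1.1196 ≈ 1,218.65

1,219 cases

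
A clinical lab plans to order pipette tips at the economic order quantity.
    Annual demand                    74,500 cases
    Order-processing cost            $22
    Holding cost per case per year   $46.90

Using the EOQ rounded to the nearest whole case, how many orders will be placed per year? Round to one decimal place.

2DS/H = 2·74,500·22/46.9 = 69,893.39
EOQ = √69,893.39 ≈ 264.37 → Q = 264
N = D/Q = 74,500/264 ≈ 282.197 orders/yr

282.2 orders per year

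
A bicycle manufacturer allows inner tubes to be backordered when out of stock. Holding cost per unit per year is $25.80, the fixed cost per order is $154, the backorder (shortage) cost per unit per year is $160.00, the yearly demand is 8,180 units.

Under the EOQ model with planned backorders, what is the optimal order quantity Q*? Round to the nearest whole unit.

Basic EOQ = √(2·8,180·154/25.8) = 312.494
Backorder adjustment √((H+b)/b) = √((25.8+160)/160) = 1.0776
Q* = 312.494 × 1.0776 ≈ 336.75

337 units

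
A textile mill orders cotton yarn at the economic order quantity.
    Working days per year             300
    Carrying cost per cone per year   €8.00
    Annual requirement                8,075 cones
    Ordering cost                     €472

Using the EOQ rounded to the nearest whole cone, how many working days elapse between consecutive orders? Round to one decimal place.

36.3 days

2DS/H = 2·8,075·472/8 = 952,850.00
EOQ = √952,850.00 ≈ 976.14 → Q = 976 cones
Cycle time = (working days × Q)/D = (300 × 976) / 8,075 = 36.260 days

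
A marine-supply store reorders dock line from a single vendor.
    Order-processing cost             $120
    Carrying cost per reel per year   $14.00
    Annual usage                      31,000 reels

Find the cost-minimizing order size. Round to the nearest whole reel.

729 reels

Q* = √(2·D·S / H) = √(2·31,000·120 / 14) = √531,428.6 ≈ 728.99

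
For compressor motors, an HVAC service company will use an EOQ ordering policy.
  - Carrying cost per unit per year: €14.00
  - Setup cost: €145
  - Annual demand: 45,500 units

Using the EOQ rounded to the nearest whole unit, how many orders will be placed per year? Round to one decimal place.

Q* = √(2·D·S / H) = √(2·45,500·145 / 14) = √942,500.0 ≈ 970.82 → Q = 971
N = D/Q = 45,500/971 ≈ 46.859 orders/yr

46.9 orders per year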